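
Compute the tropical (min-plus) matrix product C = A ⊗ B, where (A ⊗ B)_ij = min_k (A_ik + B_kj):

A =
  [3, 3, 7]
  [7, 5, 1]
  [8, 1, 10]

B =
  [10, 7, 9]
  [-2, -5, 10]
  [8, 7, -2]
A ⊗ B =
  [1, -2, 5]
  [3, 0, -1]
  [-1, -4, 8]

Apply the min-plus product entry-by-entry:
  C[0][0] = min over k of (A[0][0] + B[0][0] = 3 + 10 = 13, A[0][1] + B[1][0] = 3 + -2 = 1, A[0][2] + B[2][0] = 7 + 8 = 15) = 1 (attained at k = 1)
  C[0][1] = min over k of (A[0][0] + B[0][1] = 3 + 7 = 10, A[0][1] + B[1][1] = 3 + -5 = -2, A[0][2] + B[2][1] = 7 + 7 = 14) = -2 (attained at k = 1)
  C[0][2] = min over k of (A[0][0] + B[0][2] = 3 + 9 = 12, A[0][1] + B[1][2] = 3 + 10 = 13, A[0][2] + B[2][2] = 7 + -2 = 5) = 5 (attained at k = 2)
  C[1][0] = min over k of (A[1][0] + B[0][0] = 7 + 10 = 17, A[1][1] + B[1][0] = 5 + -2 = 3, A[1][2] + B[2][0] = 1 + 8 = 9) = 3 (attained at k = 1)
  C[1][1] = min over k of (A[1][0] + B[0][1] = 7 + 7 = 14, A[1][1] + B[1][1] = 5 + -5 = 0, A[1][2] + B[2][1] = 1 + 7 = 8) = 0 (attained at k = 1)
  C[1][2] = min over k of (A[1][0] + B[0][2] = 7 + 9 = 16, A[1][1] + B[1][2] = 5 + 10 = 15, A[1][2] + B[2][2] = 1 + -2 = -1) = -1 (attained at k = 2)
  C[2][0] = min over k of (A[2][0] + B[0][0] = 8 + 10 = 18, A[2][1] + B[1][0] = 1 + -2 = -1, A[2][2] + B[2][0] = 10 + 8 = 18) = -1 (attained at k = 1)
  C[2][1] = min over k of (A[2][0] + B[0][1] = 8 + 7 = 15, A[2][1] + B[1][1] = 1 + -5 = -4, A[2][2] + B[2][1] = 10 + 7 = 17) = -4 (attained at k = 1)
  C[2][2] = min over k of (A[2][0] + B[0][2] = 8 + 9 = 17, A[2][1] + B[1][2] = 1 + 10 = 11, A[2][2] + B[2][2] = 10 + -2 = 8) = 8 (attained at k = 2)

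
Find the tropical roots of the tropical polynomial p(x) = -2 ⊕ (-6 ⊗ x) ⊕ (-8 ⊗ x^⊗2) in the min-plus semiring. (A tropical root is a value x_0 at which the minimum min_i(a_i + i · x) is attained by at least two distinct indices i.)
Roots: {2, 4}

Each tropical root is a break point of the lower envelope of the lines y = a_i + i · x (there are 3 lines, with slopes 0, 1, ..., 2). Only the lines that attain the minimum somewhere contribute to roots; other lines are dominated. Here the surviving (envelope) indices are i = 2, i = 1, i = 0.
Intersections between consecutive envelope lines give the roots: for adjacent envelope indices i < j the intersection is x = (a_i − a_j) / (j − i). Reading off the sorted break points: {2, 4}.
Verification: at each break x_0, at least two indices attain the minimum of min_i(a_i + i · x_0).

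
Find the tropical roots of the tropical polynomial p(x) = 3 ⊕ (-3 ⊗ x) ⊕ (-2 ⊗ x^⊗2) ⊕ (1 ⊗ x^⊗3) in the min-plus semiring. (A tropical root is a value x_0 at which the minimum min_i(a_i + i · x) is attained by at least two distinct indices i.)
Roots: {-3, -1, 6}

Each tropical root is a break point of the lower envelope of the lines y = a_i + i · x (there are 4 lines, with slopes 0, 1, ..., 3). Only the lines that attain the minimum somewhere contribute to roots; other lines are dominated. Here the surviving (envelope) indices are i = 3, i = 2, i = 1, i = 0.
Intersections between consecutive envelope lines give the roots: for adjacent envelope indices i < j the intersection is x = (a_i − a_j) / (j − i). Reading off the sorted break points: {-3, -1, 6}.
Verification: at each break x_0, at least two indices attain the minimum of min_i(a_i + i · x_0).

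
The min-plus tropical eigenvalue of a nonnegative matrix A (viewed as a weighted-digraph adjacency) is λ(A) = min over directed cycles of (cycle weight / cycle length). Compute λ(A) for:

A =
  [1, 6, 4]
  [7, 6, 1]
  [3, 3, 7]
λ(A) = 1

Enumerate directed cycles and compute their means (weight / length). Sample:
  cycle 0 → 0: weight = 1, length = 1, mean = 1/1 ≈ 1.000
  cycle 1 → 1: weight = 6, length = 1, mean = 6/1 ≈ 6.000
  cycle 2 → 2: weight = 7, length = 1, mean = 7/1 ≈ 7.000
  cycle 0 → 1 → 0: weight = 13, length = 2, mean = 13/2 ≈ 6.500
  cycle 0 → 2 → 0: weight = 7, length = 2, mean = 7/2 ≈ 3.500
  cycle 1 → 0 → 1: weight = 13, length = 2, mean = 13/2 ≈ 6.500
Minimum mean = 1.000, attained e.g. along the cycle 0 → 0 with weight 1 and length 1. So λ(A) = 1/1 = 1.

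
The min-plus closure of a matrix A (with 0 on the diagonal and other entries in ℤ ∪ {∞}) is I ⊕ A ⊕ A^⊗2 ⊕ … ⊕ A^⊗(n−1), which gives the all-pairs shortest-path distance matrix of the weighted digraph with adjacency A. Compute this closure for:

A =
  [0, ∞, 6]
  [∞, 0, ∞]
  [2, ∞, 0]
Closure =
  [0, ∞, 6]
  [∞, 0, ∞]
  [2, ∞, 0]

This is the Floyd-Warshall all-pairs shortest-path computation. For each intermediate vertex k = 0, 1, …, 2, update dist[i][j] ← min(dist[i][j], dist[i][k] + dist[k][j]). The final matrix gives, for each (i, j), the minimum total weight of any directed path from i to j (possibly empty when i = j).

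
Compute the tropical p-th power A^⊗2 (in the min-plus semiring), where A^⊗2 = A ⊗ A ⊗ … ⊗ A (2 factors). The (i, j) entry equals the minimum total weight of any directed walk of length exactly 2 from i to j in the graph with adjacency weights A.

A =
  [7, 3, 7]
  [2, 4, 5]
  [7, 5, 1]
A^⊗2 =
  [5, 7, 8]
  [6, 5, 6]
  [7, 6, 2]

Each entry (A^⊗2)_ij equals the minimum over all length-2 walks i = v_0 → v_1 → … → v_2 = j of Σ_t A[v_t][v_{t+1}]. For example, for (i, j) = (0, 2) we minimise over 3 possible intermediate vertex sequences; the minimum is 8, attained along the walk 0 → 1 → 2.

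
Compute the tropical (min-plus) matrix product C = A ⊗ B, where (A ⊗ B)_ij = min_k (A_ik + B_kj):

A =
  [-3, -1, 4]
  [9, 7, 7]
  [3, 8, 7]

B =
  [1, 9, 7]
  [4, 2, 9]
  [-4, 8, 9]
A ⊗ B =
  [-2, 1, 4]
  [3, 9, 16]
  [3, 10, 10]

Apply the min-plus product entry-by-entry:
  C[0][0] = min over k of (A[0][0] + B[0][0] = -3 + 1 = -2, A[0][1] + B[1][0] = -1 + 4 = 3, A[0][2] + B[2][0] = 4 + -4 = 0) = -2 (attained at k = 0)
  C[0][1] = min over k of (A[0][0] + B[0][1] = -3 + 9 = 6, A[0][1] + B[1][1] = -1 + 2 = 1, A[0][2] + B[2][1] = 4 + 8 = 12) = 1 (attained at k = 1)
  C[0][2] = min over k of (A[0][0] + B[0][2] = -3 + 7 = 4, A[0][1] + B[1][2] = -1 + 9 = 8, A[0][2] + B[2][2] = 4 + 9 = 13) = 4 (attained at k = 0)
  C[1][0] = min over k of (A[1][0] + B[0][0] = 9 + 1 = 10, A[1][1] + B[1][0] = 7 + 4 = 11, A[1][2] + B[2][0] = 7 + -4 = 3) = 3 (attained at k = 2)
  C[1][1] = min over k of (A[1][0] + B[0][1] = 9 + 9 = 18, A[1][1] + B[1][1] = 7 + 2 = 9, A[1][2] + B[2][1] = 7 + 8 = 15) = 9 (attained at k = 1)
  C[1][2] = min over k of (A[1][0] + B[0][2] = 9 + 7 = 16, A[1][1] + B[1][2] = 7 + 9 = 16, A[1][2] + B[2][2] = 7 + 9 = 16) = 16 (attained at k = 0)
  C[2][0] = min over k of (A[2][0] + B[0][0] = 3 + 1 = 4, A[2][1] + B[1][0] = 8 + 4 = 12, A[2][2] + B[2][0] = 7 + -4 = 3) = 3 (attained at k = 2)
  C[2][1] = min over k of (A[2][0] + B[0][1] = 3 + 9 = 12, A[2][1] + B[1][1] = 8 + 2 = 10, A[2][2] + B[2][1] = 7 + 8 = 15) = 10 (attained at k = 1)
  C[2][2] = min over k of (A[2][0] + B[0][2] = 3 + 7 = 10, A[2][1] + B[1][2] = 8 + 9 = 17, A[2][2] + B[2][2] = 7 + 9 = 16) = 10 (attained at k = 0)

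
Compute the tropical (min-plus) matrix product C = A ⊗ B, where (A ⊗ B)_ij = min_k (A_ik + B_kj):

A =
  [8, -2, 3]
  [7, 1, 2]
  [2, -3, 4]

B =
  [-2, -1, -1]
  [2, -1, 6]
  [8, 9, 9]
A ⊗ B =
  [0, -3, 4]
  [3, 0, 6]
  [-1, -4, 1]

Apply the min-plus product entry-by-entry:
  C[0][0] = min over k of (A[0][0] + B[0][0] = 8 + -2 = 6, A[0][1] + B[1][0] = -2 + 2 = 0, A[0][2] + B[2][0] = 3 + 8 = 11) = 0 (attained at k = 1)
  C[0][1] = min over k of (A[0][0] + B[0][1] = 8 + -1 = 7, A[0][1] + B[1][1] = -2 + -1 = -3, A[0][2] + B[2][1] = 3 + 9 = 12) = -3 (attained at k = 1)
  C[0][2] = min over k of (A[0][0] + B[0][2] = 8 + -1 = 7, A[0][1] + B[1][2] = -2 + 6 = 4, A[0][2] + B[2][2] = 3 + 9 = 12) = 4 (attained at k = 1)
  C[1][0] = min over k of (A[1][0] + B[0][0] = 7 + -2 = 5, A[1][1] + B[1][0] = 1 + 2 = 3, A[1][2] + B[2][0] = 2 + 8 = 10) = 3 (attained at k = 1)
  C[1][1] = min over k of (A[1][0] + B[0][1] = 7 + -1 = 6, A[1][1] + B[1][1] = 1 + -1 = 0, A[1][2] + B[2][1] = 2 + 9 = 11) = 0 (attained at k = 1)
  C[1][2] = min over k of (A[1][0] + B[0][2] = 7 + -1 = 6, A[1][1] + B[1][2] = 1 + 6 = 7, A[1][2] + B[2][2] = 2 + 9 = 11) = 6 (attained at k = 0)
  C[2][0] = min over k of (A[2][0] + B[0][0] = 2 + -2 = 0, A[2][1] + B[1][0] = -3 + 2 = -1, A[2][2] + B[2][0] = 4 + 8 = 12) = -1 (attained at k = 1)
  C[2][1] = min over k of (A[2][0] + B[0][1] = 2 + -1 = 1, A[2][1] + B[1][1] = -3 + -1 = -4, A[2][2] + B[2][1] = 4 + 9 = 13) = -4 (attained at k = 1)
  C[2][2] = min over k of (A[2][0] + B[0][2] = 2 + -1 = 1, A[2][1] + B[1][2] = -3 + 6 = 3, A[2][2] + B[2][2] = 4 + 9 = 13) = 1 (attained at k = 0)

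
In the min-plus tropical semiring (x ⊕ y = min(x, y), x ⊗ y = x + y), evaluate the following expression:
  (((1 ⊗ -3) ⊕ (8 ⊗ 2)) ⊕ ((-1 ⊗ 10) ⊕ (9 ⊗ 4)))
(((1 ⊗ -3) ⊕ (8 ⊗ 2)) ⊕ ((-1 ⊗ 10) ⊕ (9 ⊗ 4))) = -2

Expand innermost to outermost. Recall ⊕ takes the minimum of its arguments and ⊗ takes their sum. Working out the expression (((1 ⊗ -3) ⊕ (8 ⊗ 2)) ⊕ ((-1 ⊗ 10) ⊕ (9 ⊗ 4))) gives -2.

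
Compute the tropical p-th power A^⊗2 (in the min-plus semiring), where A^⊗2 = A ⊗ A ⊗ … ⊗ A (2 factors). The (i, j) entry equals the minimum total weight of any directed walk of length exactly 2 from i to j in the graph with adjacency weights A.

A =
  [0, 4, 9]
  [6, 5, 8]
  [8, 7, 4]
A^⊗2 =
  [0, 4, 9]
  [6, 10, 12]
  [8, 11, 8]

Each entry (A^⊗2)_ij equals the minimum over all length-2 walks i = v_0 → v_1 → … → v_2 = j of Σ_t A[v_t][v_{t+1}]. For example, for (i, j) = (0, 2) we minimise over 3 possible intermediate vertex sequences; the minimum is 9, attained along the walk 0 → 0 → 2.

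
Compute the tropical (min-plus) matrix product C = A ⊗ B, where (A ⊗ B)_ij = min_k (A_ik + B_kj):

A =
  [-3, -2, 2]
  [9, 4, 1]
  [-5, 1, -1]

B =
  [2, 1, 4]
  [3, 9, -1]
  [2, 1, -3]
A ⊗ B =
  [-1, -2, -3]
  [3, 2, -2]
  [-3, -4, -4]

Apply the min-plus product entry-by-entry:
  C[0][0] = min over k of (A[0][0] + B[0][0] = -3 + 2 = -1, A[0][1] + B[1][0] = -2 + 3 = 1, A[0][2] + B[2][0] = 2 + 2 = 4) = -1 (attained at k = 0)
  C[0][1] = min over k of (A[0][0] + B[0][1] = -3 + 1 = -2, A[0][1] + B[1][1] = -2 + 9 = 7, A[0][2] + B[2][1] = 2 + 1 = 3) = -2 (attained at k = 0)
  C[0][2] = min over k of (A[0][0] + B[0][2] = -3 + 4 = 1, A[0][1] + B[1][2] = -2 + -1 = -3, A[0][2] + B[2][2] = 2 + -3 = -1) = -3 (attained at k = 1)
  C[1][0] = min over k of (A[1][0] + B[0][0] = 9 + 2 = 11, A[1][1] + B[1][0] = 4 + 3 = 7, A[1][2] + B[2][0] = 1 + 2 = 3) = 3 (attained at k = 2)
  C[1][1] = min over k of (A[1][0] + B[0][1] = 9 + 1 = 10, A[1][1] + B[1][1] = 4 + 9 = 13, A[1][2] + B[2][1] = 1 + 1 = 2) = 2 (attained at k = 2)
  C[1][2] = min over k of (A[1][0] + B[0][2] = 9 + 4 = 13, A[1][1] + B[1][2] = 4 + -1 = 3, A[1][2] + B[2][2] = 1 + -3 = -2) = -2 (attained at k = 2)
  C[2][0] = min over k of (A[2][0] + B[0][0] = -5 + 2 = -3, A[2][1] + B[1][0] = 1 + 3 = 4, A[2][2] + B[2][0] = -1 + 2 = 1) = -3 (attained at k = 0)
  C[2][1] = min over k of (A[2][0] + B[0][1] = -5 + 1 = -4, A[2][1] + B[1][1] = 1 + 9 = 10, A[2][2] + B[2][1] = -1 + 1 = 0) = -4 (attained at k = 0)
  C[2][2] = min over k of (A[2][0] + B[0][2] = -5 + 4 = -1, A[2][1] + B[1][2] = 1 + -1 = 0, A[2][2] + B[2][2] = -1 + -3 = -4) = -4 (attained at k = 2)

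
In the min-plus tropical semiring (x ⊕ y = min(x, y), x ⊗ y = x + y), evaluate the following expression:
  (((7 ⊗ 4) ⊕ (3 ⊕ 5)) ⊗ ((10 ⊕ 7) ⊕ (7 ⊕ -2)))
(((7 ⊗ 4) ⊕ (3 ⊕ 5)) ⊗ ((10 ⊕ 7) ⊕ (7 ⊕ -2))) = 1

Expand innermost to outermost. Recall ⊕ takes the minimum of its arguments and ⊗ takes their sum. Working out the expression (((7 ⊗ 4) ⊕ (3 ⊕ 5)) ⊗ ((10 ⊕ 7) ⊕ (7 ⊕ -2))) gives 1.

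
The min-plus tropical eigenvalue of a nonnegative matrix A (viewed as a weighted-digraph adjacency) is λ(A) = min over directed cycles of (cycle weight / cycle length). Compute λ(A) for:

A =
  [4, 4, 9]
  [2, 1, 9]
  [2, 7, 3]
λ(A) = 1

Enumerate directed cycles and compute their means (weight / length). Sample:
  cycle 0 → 0: weight = 4, length = 1, mean = 4/1 ≈ 4.000
  cycle 1 → 1: weight = 1, length = 1, mean = 1/1 ≈ 1.000
  cycle 2 → 2: weight = 3, length = 1, mean = 3/1 ≈ 3.000
  cycle 0 → 1 → 0: weight = 6, length = 2, mean = 6/2 ≈ 3.000
  cycle 0 → 2 → 0: weight = 11, length = 2, mean = 11/2 ≈ 5.500
  cycle 1 → 0 → 1: weight = 6, length = 2, mean = 6/2 ≈ 3.000
Minimum mean = 1.000, attained e.g. along the cycle 1 → 1 with weight 1 and length 1. So λ(A) = 1/1 = 1.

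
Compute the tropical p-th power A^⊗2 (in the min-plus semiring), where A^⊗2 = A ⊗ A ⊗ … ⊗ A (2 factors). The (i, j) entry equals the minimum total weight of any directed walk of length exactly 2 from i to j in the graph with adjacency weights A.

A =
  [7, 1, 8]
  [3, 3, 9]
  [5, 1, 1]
A^⊗2 =
  [4, 4, 9]
  [6, 4, 10]
  [4, 2, 2]

Each entry (A^⊗2)_ij equals the minimum over all length-2 walks i = v_0 → v_1 → … → v_2 = j of Σ_t A[v_t][v_{t+1}]. For example, for (i, j) = (0, 2) we minimise over 3 possible intermediate vertex sequences; the minimum is 9, attained along the walk 0 → 2 → 2.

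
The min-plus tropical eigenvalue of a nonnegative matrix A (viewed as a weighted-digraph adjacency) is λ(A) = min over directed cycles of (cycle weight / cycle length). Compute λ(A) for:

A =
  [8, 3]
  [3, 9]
λ(A) = 3

Enumerate directed cycles and compute their means (weight / length). Sample:
  cycle 0 → 0: weight = 8, length = 1, mean = 8/1 ≈ 8.000
  cycle 1 → 1: weight = 9, length = 1, mean = 9/1 ≈ 9.000
  cycle 0 → 1 → 0: weight = 6, length = 2, mean = 6/2 ≈ 3.000
  cycle 1 → 0 → 1: weight = 6, length = 2, mean = 6/2 ≈ 3.000
Minimum mean = 3.000, attained e.g. along the cycle 0 → 1 → 0 with weight 6 and length 2. So λ(A) = 6/2 = 3.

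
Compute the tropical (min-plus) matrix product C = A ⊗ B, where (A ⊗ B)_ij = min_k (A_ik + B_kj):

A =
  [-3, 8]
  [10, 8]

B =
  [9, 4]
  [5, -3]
A ⊗ B =
  [6, 1]
  [13, 5]

Apply the min-plus product entry-by-entry:
  C[0][0] = min over k of (A[0][0] + B[0][0] = -3 + 9 = 6, A[0][1] + B[1][0] = 8 + 5 = 13) = 6 (attained at k = 0)
  C[0][1] = min over k of (A[0][0] + B[0][1] = -3 + 4 = 1, A[0][1] + B[1][1] = 8 + -3 = 5) = 1 (attained at k = 0)
  C[1][0] = min over k of (A[1][0] + B[0][0] = 10 + 9 = 19, A[1][1] + B[1][0] = 8 + 5 = 13) = 13 (attained at k = 1)
  C[1][1] = min over k of (A[1][0] + B[0][1] = 10 + 4 = 14, A[1][1] + B[1][1] = 8 + -3 = 5) = 5 (attained at k = 1)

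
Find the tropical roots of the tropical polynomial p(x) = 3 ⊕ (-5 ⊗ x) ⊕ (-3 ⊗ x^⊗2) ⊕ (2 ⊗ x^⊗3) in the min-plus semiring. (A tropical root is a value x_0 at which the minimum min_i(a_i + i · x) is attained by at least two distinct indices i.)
Roots: {-5, -2, 8}

Each tropical root is a break point of the lower envelope of the lines y = a_i + i · x (there are 4 lines, with slopes 0, 1, ..., 3). Only the lines that attain the minimum somewhere contribute to roots; other lines are dominated. Here the surviving (envelope) indices are i = 3, i = 2, i = 1, i = 0.
Intersections between consecutive envelope lines give the roots: for adjacent envelope indices i < j the intersection is x = (a_i − a_j) / (j − i). Reading off the sorted break points: {-5, -2, 8}.
Verification: at each break x_0, at least two indices attain the minimum of min_i(a_i + i · x_0).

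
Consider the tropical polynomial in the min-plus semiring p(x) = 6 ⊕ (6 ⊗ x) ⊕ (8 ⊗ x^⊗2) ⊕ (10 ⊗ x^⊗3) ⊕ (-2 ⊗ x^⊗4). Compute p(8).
p(8) = 6

A tropical monomial a ⊗ x^⊗i evaluates to a + i · x. Evaluating each term at x = 8:
  Term 0 contributes 6 + 0 · 8 = 6
  Term 1 contributes 6 + 1 · 8 = 14
  Term 2 contributes 8 + 2 · 8 = 24
  Term 3 contributes 10 + 3 · 8 = 34
  Term 4 contributes -2 + 4 · 8 = 30
p(8) = ⊕ of these = min[6, 14, 24, 34, 30] = 6.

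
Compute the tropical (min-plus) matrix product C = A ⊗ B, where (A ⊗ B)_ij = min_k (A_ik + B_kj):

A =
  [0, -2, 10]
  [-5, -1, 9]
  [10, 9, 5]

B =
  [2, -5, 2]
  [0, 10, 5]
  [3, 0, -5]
A ⊗ B =
  [-2, -5, 2]
  [-3, -10, -3]
  [8, 5, 0]

Apply the min-plus product entry-by-entry:
  C[0][0] = min over k of (A[0][0] + B[0][0] = 0 + 2 = 2, A[0][1] + B[1][0] = -2 + 0 = -2, A[0][2] + B[2][0] = 10 + 3 = 13) = -2 (attained at k = 1)
  C[0][1] = min over k of (A[0][0] + B[0][1] = 0 + -5 = -5, A[0][1] + B[1][1] = -2 + 10 = 8, A[0][2] + B[2][1] = 10 + 0 = 10) = -5 (attained at k = 0)
  C[0][2] = min over k of (A[0][0] + B[0][2] = 0 + 2 = 2, A[0][1] + B[1][2] = -2 + 5 = 3, A[0][2] + B[2][2] = 10 + -5 = 5) = 2 (attained at k = 0)
  C[1][0] = min over k of (A[1][0] + B[0][0] = -5 + 2 = -3, A[1][1] + B[1][0] = -1 + 0 = -1, A[1][2] + B[2][0] = 9 + 3 = 12) = -3 (attained at k = 0)
  C[1][1] = min over k of (A[1][0] + B[0][1] = -5 + -5 = -10, A[1][1] + B[1][1] = -1 + 10 = 9, A[1][2] + B[2][1] = 9 + 0 = 9) = -10 (attained at k = 0)
  C[1][2] = min over k of (A[1][0] + B[0][2] = -5 + 2 = -3, A[1][1] + B[1][2] = -1 + 5 = 4, A[1][2] + B[2][2] = 9 + -5 = 4) = -3 (attained at k = 0)
  C[2][0] = min over k of (A[2][0] + B[0][0] = 10 + 2 = 12, A[2][1] + B[1][0] = 9 + 0 = 9, A[2][2] + B[2][0] = 5 + 3 = 8) = 8 (attained at k = 2)
  C[2][1] = min over k of (A[2][0] + B[0][1] = 10 + -5 = 5, A[2][1] + B[1][1] = 9 + 10 = 19, A[2][2] + B[2][1] = 5 + 0 = 5) = 5 (attained at k = 0)
  C[2][2] = min over k of (A[2][0] + B[0][2] = 10 + 2 = 12, A[2][1] + B[1][2] = 9 + 5 = 14, A[2][2] + B[2][2] = 5 + -5 = 0) = 0 (attained at k = 2)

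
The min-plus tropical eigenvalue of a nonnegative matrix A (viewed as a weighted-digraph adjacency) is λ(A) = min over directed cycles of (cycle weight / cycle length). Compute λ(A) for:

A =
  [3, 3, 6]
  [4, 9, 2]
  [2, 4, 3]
λ(A) = 7/3

Enumerate directed cycles and compute their means (weight / length). Sample:
  cycle 0 → 0: weight = 3, length = 1, mean = 3/1 ≈ 3.000
  cycle 1 → 1: weight = 9, length = 1, mean = 9/1 ≈ 9.000
  cycle 2 → 2: weight = 3, length = 1, mean = 3/1 ≈ 3.000
  cycle 0 → 1 → 0: weight = 7, length = 2, mean = 7/2 ≈ 3.500
  cycle 0 → 2 → 0: weight = 8, length = 2, mean = 8/2 ≈ 4.000
  cycle 1 → 0 → 1: weight = 7, length = 2, mean = 7/2 ≈ 3.500
Minimum mean = 2.333, attained e.g. along the cycle 0 → 1 → 2 → 0 with weight 7 and length 3. So λ(A) = 7/3 = 7/3.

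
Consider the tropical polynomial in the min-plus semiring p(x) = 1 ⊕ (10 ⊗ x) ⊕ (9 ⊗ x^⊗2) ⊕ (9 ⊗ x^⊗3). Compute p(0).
p(0) = 1

A tropical monomial a ⊗ x^⊗i evaluates to a + i · x. Evaluating each term at x = 0:
  Term 0 contributes 1 + 0 · 0 = 1
  Term 1 contributes 10 + 1 · 0 = 10
  Term 2 contributes 9 + 2 · 0 = 9
  Term 3 contributes 9 + 3 · 0 = 9
p(0) = ⊕ of these = min[1, 10, 9, 9] = 1.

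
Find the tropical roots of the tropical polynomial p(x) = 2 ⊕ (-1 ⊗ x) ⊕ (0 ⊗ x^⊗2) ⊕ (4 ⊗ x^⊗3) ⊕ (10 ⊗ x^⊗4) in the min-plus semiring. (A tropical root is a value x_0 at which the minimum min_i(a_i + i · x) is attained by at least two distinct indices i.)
Roots: {-6, -4, -1, 3}

Each tropical root is a break point of the lower envelope of the lines y = a_i + i · x (there are 5 lines, with slopes 0, 1, ..., 4). Only the lines that attain the minimum somewhere contribute to roots; other lines are dominated. Here the surviving (envelope) indices are i = 4, i = 3, i = 2, i = 1, i = 0.
Intersections between consecutive envelope lines give the roots: for adjacent envelope indices i < j the intersection is x = (a_i − a_j) / (j − i). Reading off the sorted break points: {-6, -4, -1, 3}.
Verification: at each break x_0, at least two indices attain the minimum of min_i(a_i + i · x_0).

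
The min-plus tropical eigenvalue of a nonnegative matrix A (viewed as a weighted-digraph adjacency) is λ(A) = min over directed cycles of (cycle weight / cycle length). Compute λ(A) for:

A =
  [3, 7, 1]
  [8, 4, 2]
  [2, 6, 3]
λ(A) = 3/2

Enumerate directed cycles and compute their means (weight / length). Sample:
  cycle 0 → 0: weight = 3, length = 1, mean = 3/1 ≈ 3.000
  cycle 1 → 1: weight = 4, length = 1, mean = 4/1 ≈ 4.000
  cycle 2 → 2: weight = 3, length = 1, mean = 3/1 ≈ 3.000
  cycle 0 → 1 → 0: weight = 15, length = 2, mean = 15/2 ≈ 7.500
  cycle 0 → 2 → 0: weight = 3, length = 2, mean = 3/2 ≈ 1.500
  cycle 1 → 0 → 1: weight = 15, length = 2, mean = 15/2 ≈ 7.500
Minimum mean = 1.500, attained e.g. along the cycle 0 → 2 → 0 with weight 3 and length 2. So λ(A) = 3/2 = 3/2.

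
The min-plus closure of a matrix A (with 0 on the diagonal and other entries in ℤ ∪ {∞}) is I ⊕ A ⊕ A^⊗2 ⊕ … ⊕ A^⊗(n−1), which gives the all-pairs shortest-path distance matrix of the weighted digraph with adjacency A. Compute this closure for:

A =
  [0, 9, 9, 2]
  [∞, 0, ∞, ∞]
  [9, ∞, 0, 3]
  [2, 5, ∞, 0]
Closure =
  [0, 7, 9, 2]
  [∞, 0, ∞, ∞]
  [5, 8, 0, 3]
  [2, 5, 11, 0]

This is the Floyd-Warshall all-pairs shortest-path computation. For each intermediate vertex k = 0, 1, …, 3, update dist[i][j] ← min(dist[i][j], dist[i][k] + dist[k][j]). The final matrix gives, for each (i, j), the minimum total weight of any directed path from i to j (possibly empty when i = j).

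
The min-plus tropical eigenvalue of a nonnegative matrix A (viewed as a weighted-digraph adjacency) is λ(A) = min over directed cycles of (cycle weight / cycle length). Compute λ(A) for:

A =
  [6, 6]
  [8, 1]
λ(A) = 1

Enumerate directed cycles and compute their means (weight / length). Sample:
  cycle 0 → 0: weight = 6, length = 1, mean = 6/1 ≈ 6.000
  cycle 1 → 1: weight = 1, length = 1, mean = 1/1 ≈ 1.000
  cycle 0 → 1 → 0: weight = 14, length = 2, mean = 14/2 ≈ 7.000
  cycle 1 → 0 → 1: weight = 14, length = 2, mean = 14/2 ≈ 7.000
Minimum mean = 1.000, attained e.g. along the cycle 1 → 1 with weight 1 and length 1. So λ(A) = 1/1 = 1.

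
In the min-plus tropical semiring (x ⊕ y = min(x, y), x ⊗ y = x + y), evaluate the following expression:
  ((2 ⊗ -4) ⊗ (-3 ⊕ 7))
((2 ⊗ -4) ⊗ (-3 ⊕ 7)) = -5

Expand innermost to outermost. Recall ⊕ takes the minimum of its arguments and ⊗ takes their sum. Working out the expression ((2 ⊗ -4) ⊗ (-3 ⊕ 7)) gives -5.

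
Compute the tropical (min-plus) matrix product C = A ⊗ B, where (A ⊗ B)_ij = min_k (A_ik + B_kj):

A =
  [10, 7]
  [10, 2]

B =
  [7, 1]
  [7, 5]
A ⊗ B =
  [14, 11]
  [9, 7]

Apply the min-plus product entry-by-entry:
  C[0][0] = min over k of (A[0][0] + B[0][0] = 10 + 7 = 17, A[0][1] + B[1][0] = 7 + 7 = 14) = 14 (attained at k = 1)
  C[0][1] = min over k of (A[0][0] + B[0][1] = 10 + 1 = 11, A[0][1] + B[1][1] = 7 + 5 = 12) = 11 (attained at k = 0)
  C[1][0] = min over k of (A[1][0] + B[0][0] = 10 + 7 = 17, A[1][1] + B[1][0] = 2 + 7 = 9) = 9 (attained at k = 1)
  C[1][1] = min over k of (A[1][0] + B[0][1] = 10 + 1 = 11, A[1][1] + B[1][1] = 2 + 5 = 7) = 7 (attained at k = 1)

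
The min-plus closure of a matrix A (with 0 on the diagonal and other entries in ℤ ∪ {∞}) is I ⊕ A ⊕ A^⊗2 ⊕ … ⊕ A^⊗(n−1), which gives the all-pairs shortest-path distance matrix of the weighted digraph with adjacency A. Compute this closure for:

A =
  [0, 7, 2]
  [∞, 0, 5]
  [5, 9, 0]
Closure =
  [0, 7, 2]
  [10, 0, 5]
  [5, 9, 0]

This is the Floyd-Warshall all-pairs shortest-path computation. For each intermediate vertex k = 0, 1, …, 2, update dist[i][j] ← min(dist[i][j], dist[i][k] + dist[k][j]). The final matrix gives, for each (i, j), the minimum total weight of any directed path from i to j (possibly empty when i = j).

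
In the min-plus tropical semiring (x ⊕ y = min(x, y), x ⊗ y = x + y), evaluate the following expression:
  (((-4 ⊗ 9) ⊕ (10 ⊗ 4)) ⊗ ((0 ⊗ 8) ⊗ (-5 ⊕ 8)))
(((-4 ⊗ 9) ⊕ (10 ⊗ 4)) ⊗ ((0 ⊗ 8) ⊗ (-5 ⊕ 8))) = 8

Expand innermost to outermost. Recall ⊕ takes the minimum of its arguments and ⊗ takes their sum. Working out the expression (((-4 ⊗ 9) ⊕ (10 ⊗ 4)) ⊗ ((0 ⊗ 8) ⊗ (-5 ⊕ 8))) gives 8.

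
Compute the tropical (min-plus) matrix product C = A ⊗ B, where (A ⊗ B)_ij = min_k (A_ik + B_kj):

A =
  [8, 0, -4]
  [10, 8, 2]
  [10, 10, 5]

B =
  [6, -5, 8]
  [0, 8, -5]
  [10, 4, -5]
A ⊗ B =
  [0, 0, -9]
  [8, 5, -3]
  [10, 5, 0]

Apply the min-plus product entry-by-entry:
  C[0][0] = min over k of (A[0][0] + B[0][0] = 8 + 6 = 14, A[0][1] + B[1][0] = 0 + 0 = 0, A[0][2] + B[2][0] = -4 + 10 = 6) = 0 (attained at k = 1)
  C[0][1] = min over k of (A[0][0] + B[0][1] = 8 + -5 = 3, A[0][1] + B[1][1] = 0 + 8 = 8, A[0][2] + B[2][1] = -4 + 4 = 0) = 0 (attained at k = 2)
  C[0][2] = min over k of (A[0][0] + B[0][2] = 8 + 8 = 16, A[0][1] + B[1][2] = 0 + -5 = -5, A[0][2] + B[2][2] = -4 + -5 = -9) = -9 (attained at k = 2)
  C[1][0] = min over k of (A[1][0] + B[0][0] = 10 + 6 = 16, A[1][1] + B[1][0] = 8 + 0 = 8, A[1][2] + B[2][0] = 2 + 10 = 12) = 8 (attained at k = 1)
  C[1][1] = min over k of (A[1][0] + B[0][1] = 10 + -5 = 5, A[1][1] + B[1][1] = 8 + 8 = 16, A[1][2] + B[2][1] = 2 + 4 = 6) = 5 (attained at k = 0)
  C[1][2] = min over k of (A[1][0] + B[0][2] = 10 + 8 = 18, A[1][1] + B[1][2] = 8 + -5 = 3, A[1][2] + B[2][2] = 2 + -5 = -3) = -3 (attained at k = 2)
  C[2][0] = min over k of (A[2][0] + B[0][0] = 10 + 6 = 16, A[2][1] + B[1][0] = 10 + 0 = 10, A[2][2] + B[2][0] = 5 + 10 = 15) = 10 (attained at k = 1)
  C[2][1] = min over k of (A[2][0] + B[0][1] = 10 + -5 = 5, A[2][1] + B[1][1] = 10 + 8 = 18, A[2][2] + B[2][1] = 5 + 4 = 9) = 5 (attained at k = 0)
  C[2][2] = min over k of (A[2][0] + B[0][2] = 10 + 8 = 18, A[2][1] + B[1][2] = 10 + -5 = 5, A[2][2] + B[2][2] = 5 + -5 = 0) = 0 (attained at k = 2)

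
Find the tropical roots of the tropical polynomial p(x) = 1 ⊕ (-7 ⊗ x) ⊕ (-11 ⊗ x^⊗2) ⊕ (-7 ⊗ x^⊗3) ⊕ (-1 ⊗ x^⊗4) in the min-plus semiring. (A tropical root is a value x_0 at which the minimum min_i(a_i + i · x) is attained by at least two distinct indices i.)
Roots: {-6, -4, 4, 8}

Each tropical root is a break point of the lower envelope of the lines y = a_i + i · x (there are 5 lines, with slopes 0, 1, ..., 4). Only the lines that attain the minimum somewhere contribute to roots; other lines are dominated. Here the surviving (envelope) indices are i = 4, i = 3, i = 2, i = 1, i = 0.
Intersections between consecutive envelope lines give the roots: for adjacent envelope indices i < j the intersection is x = (a_i − a_j) / (j − i). Reading off the sorted break points: {-6, -4, 4, 8}.
Verification: at each break x_0, at least two indices attain the minimum of min_i(a_i + i · x_0).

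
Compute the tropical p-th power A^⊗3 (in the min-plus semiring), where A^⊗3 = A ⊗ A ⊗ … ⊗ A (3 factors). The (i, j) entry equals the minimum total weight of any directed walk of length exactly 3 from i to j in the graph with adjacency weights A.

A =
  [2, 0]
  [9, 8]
A^⊗3 =
  [6, 4]
  [13, 11]

Each entry (A^⊗3)_ij equals the minimum over all length-3 walks i = v_0 → v_1 → … → v_3 = j of Σ_t A[v_t][v_{t+1}]. For example, for (i, j) = (0, 1) we minimise over 4 possible intermediate vertex sequences; the minimum is 4, attained along the walk 0 → 0 → 0 → 1.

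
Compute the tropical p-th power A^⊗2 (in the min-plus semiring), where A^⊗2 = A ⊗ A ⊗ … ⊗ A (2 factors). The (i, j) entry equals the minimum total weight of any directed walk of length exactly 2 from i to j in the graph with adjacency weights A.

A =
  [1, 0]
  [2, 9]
A^⊗2 =
  [2, 1]
  [3, 2]

Each entry (A^⊗2)_ij equals the minimum over all length-2 walks i = v_0 → v_1 → … → v_2 = j of Σ_t A[v_t][v_{t+1}]. For example, for (i, j) = (0, 1) we minimise over 2 possible intermediate vertex sequences; the minimum is 1, attained along the walk 0 → 0 → 1.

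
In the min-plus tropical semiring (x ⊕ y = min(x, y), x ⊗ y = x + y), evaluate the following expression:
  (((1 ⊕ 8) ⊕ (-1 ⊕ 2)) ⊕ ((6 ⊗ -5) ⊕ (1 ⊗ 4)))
(((1 ⊕ 8) ⊕ (-1 ⊕ 2)) ⊕ ((6 ⊗ -5) ⊕ (1 ⊗ 4))) = -1

Expand innermost to outermost. Recall ⊕ takes the minimum of its arguments and ⊗ takes their sum. Working out the expression (((1 ⊕ 8) ⊕ (-1 ⊕ 2)) ⊕ ((6 ⊗ -5) ⊕ (1 ⊗ 4))) gives -1.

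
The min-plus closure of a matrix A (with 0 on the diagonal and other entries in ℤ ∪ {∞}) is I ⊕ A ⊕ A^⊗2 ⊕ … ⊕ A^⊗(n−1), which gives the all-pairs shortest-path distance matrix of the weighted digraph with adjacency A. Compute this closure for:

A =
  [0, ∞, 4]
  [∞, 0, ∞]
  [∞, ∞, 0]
Closure =
  [0, ∞, 4]
  [∞, 0, ∞]
  [∞, ∞, 0]

This is the Floyd-Warshall all-pairs shortest-path computation. For each intermediate vertex k = 0, 1, …, 2, update dist[i][j] ← min(dist[i][j], dist[i][k] + dist[k][j]). The final matrix gives, for each (i, j), the minimum total weight of any directed path from i to j (possibly empty when i = j).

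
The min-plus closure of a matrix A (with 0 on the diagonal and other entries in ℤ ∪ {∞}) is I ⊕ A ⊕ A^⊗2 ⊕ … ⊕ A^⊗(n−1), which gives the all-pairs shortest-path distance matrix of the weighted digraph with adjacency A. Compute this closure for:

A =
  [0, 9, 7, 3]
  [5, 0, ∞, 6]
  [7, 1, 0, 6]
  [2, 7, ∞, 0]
Closure =
  [0, 8, 7, 3]
  [5, 0, 12, 6]
  [6, 1, 0, 6]
  [2, 7, 9, 0]

This is the Floyd-Warshall all-pairs shortest-path computation. For each intermediate vertex k = 0, 1, …, 3, update dist[i][j] ← min(dist[i][j], dist[i][k] + dist[k][j]). The final matrix gives, for each (i, j), the minimum total weight of any directed path from i to j (possibly empty when i = j).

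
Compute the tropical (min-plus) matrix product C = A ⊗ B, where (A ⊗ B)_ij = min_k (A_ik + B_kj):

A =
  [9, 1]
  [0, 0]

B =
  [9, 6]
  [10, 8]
A ⊗ B =
  [11, 9]
  [9, 6]

Apply the min-plus product entry-by-entry:
  C[0][0] = min over k of (A[0][0] + B[0][0] = 9 + 9 = 18, A[0][1] + B[1][0] = 1 + 10 = 11) = 11 (attained at k = 1)
  C[0][1] = min over k of (A[0][0] + B[0][1] = 9 + 6 = 15, A[0][1] + B[1][1] = 1 + 8 = 9) = 9 (attained at k = 1)
  C[1][0] = min over k of (A[1][0] + B[0][0] = 0 + 9 = 9, A[1][1] + B[1][0] = 0 + 10 = 10) = 9 (attained at k = 0)
  C[1][1] = min over k of (A[1][0] + B[0][1] = 0 + 6 = 6, A[1][1] + B[1][1] = 0 + 8 = 8) = 6 (attained at k = 0)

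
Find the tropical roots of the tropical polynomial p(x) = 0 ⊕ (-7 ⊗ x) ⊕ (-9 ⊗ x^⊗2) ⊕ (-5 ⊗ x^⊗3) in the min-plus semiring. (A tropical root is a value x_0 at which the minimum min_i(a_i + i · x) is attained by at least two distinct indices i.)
Roots: {-4, 2, 7}

Each tropical root is a break point of the lower envelope of the lines y = a_i + i · x (there are 4 lines, with slopes 0, 1, ..., 3). Only the lines that attain the minimum somewhere contribute to roots; other lines are dominated. Here the surviving (envelope) indices are i = 3, i = 2, i = 1, i = 0.
Intersections between consecutive envelope lines give the roots: for adjacent envelope indices i < j the intersection is x = (a_i − a_j) / (j − i). Reading off the sorted break points: {-4, 2, 7}.
Verification: at each break x_0, at least two indices attain the minimum of min_i(a_i + i · x_0).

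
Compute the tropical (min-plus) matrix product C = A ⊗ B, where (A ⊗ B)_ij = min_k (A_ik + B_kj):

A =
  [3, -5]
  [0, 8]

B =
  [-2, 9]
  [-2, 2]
A ⊗ B =
  [-7, -3]
  [-2, 9]

Apply the min-plus product entry-by-entry:
  C[0][0] = min over k of (A[0][0] + B[0][0] = 3 + -2 = 1, A[0][1] + B[1][0] = -5 + -2 = -7) = -7 (attained at k = 1)
  C[0][1] = min over k of (A[0][0] + B[0][1] = 3 + 9 = 12, A[0][1] + B[1][1] = -5 + 2 = -3) = -3 (attained at k = 1)
  C[1][0] = min over k of (A[1][0] + B[0][0] = 0 + -2 = -2, A[1][1] + B[1][0] = 8 + -2 = 6) = -2 (attained at k = 0)
  C[1][1] = min over k of (A[1][0] + B[0][1] = 0 + 9 = 9, A[1][1] + B[1][1] = 8 + 2 = 10) = 9 (attained at k = 0)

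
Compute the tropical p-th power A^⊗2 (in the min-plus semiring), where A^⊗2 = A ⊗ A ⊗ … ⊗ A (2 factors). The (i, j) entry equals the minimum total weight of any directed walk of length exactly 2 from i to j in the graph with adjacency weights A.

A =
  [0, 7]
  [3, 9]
A^⊗2 =
  [0, 7]
  [3, 10]

Each entry (A^⊗2)_ij equals the minimum over all length-2 walks i = v_0 → v_1 → … → v_2 = j of Σ_t A[v_t][v_{t+1}]. For example, for (i, j) = (0, 1) we minimise over 2 possible intermediate vertex sequences; the minimum is 7, attained along the walk 0 → 0 → 1.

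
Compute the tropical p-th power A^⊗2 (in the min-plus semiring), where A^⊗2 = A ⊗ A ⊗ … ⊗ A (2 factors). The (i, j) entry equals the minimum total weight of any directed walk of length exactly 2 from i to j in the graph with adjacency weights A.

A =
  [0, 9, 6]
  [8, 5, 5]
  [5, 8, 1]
A^⊗2 =
  [0, 9, 6]
  [8, 10, 6]
  [5, 9, 2]

Each entry (A^⊗2)_ij equals the minimum over all length-2 walks i = v_0 → v_1 → … → v_2 = j of Σ_t A[v_t][v_{t+1}]. For example, for (i, j) = (0, 2) we minimise over 3 possible intermediate vertex sequences; the minimum is 6, attained along the walk 0 → 0 → 2.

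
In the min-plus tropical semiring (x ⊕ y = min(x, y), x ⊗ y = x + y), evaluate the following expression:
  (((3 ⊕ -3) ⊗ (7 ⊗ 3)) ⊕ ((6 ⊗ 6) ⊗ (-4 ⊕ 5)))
(((3 ⊕ -3) ⊗ (7 ⊗ 3)) ⊕ ((6 ⊗ 6) ⊗ (-4 ⊕ 5))) = 7

Expand innermost to outermost. Recall ⊕ takes the minimum of its arguments and ⊗ takes their sum. Working out the expression (((3 ⊕ -3) ⊗ (7 ⊗ 3)) ⊕ ((6 ⊗ 6) ⊗ (-4 ⊕ 5))) gives 7.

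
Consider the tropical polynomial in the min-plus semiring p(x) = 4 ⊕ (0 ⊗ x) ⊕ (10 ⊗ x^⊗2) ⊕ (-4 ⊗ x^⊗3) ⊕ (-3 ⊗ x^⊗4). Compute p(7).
p(7) = 4

A tropical monomial a ⊗ x^⊗i evaluates to a + i · x. Evaluating each term at x = 7:
  Term 0 contributes 4 + 0 · 7 = 4
  Term 1 contributes 0 + 1 · 7 = 7
  Term 2 contributes 10 + 2 · 7 = 24
  Term 3 contributes -4 + 3 · 7 = 17
  Term 4 contributes -3 + 4 · 7 = 25
p(7) = ⊕ of these = min[4, 7, 24, 17, 25] = 4.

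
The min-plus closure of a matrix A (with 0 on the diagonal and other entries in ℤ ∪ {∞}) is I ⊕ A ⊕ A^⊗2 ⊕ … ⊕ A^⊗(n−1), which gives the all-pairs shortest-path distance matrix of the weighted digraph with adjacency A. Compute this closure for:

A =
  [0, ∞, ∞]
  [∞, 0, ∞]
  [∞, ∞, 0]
Closure =
  [0, ∞, ∞]
  [∞, 0, ∞]
  [∞, ∞, 0]

This is the Floyd-Warshall all-pairs shortest-path computation. For each intermediate vertex k = 0, 1, …, 2, update dist[i][j] ← min(dist[i][j], dist[i][k] + dist[k][j]). The final matrix gives, for each (i, j), the minimum total weight of any directed path from i to j (possibly empty when i = j).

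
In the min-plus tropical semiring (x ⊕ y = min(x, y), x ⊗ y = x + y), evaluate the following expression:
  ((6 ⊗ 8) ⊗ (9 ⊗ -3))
((6 ⊗ 8) ⊗ (9 ⊗ -3)) = 20

Expand innermost to outermost. Recall ⊕ takes the minimum of its arguments and ⊗ takes their sum. Working out the expression ((6 ⊗ 8) ⊗ (9 ⊗ -3)) gives 20.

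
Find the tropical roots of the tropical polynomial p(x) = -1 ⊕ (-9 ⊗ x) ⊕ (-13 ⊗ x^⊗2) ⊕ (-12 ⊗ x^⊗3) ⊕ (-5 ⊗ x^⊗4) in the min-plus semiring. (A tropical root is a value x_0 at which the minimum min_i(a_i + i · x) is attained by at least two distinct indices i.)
Roots: {-7, -1, 4, 8}

Each tropical root is a break point of the lower envelope of the lines y = a_i + i · x (there are 5 lines, with slopes 0, 1, ..., 4). Only the lines that attain the minimum somewhere contribute to roots; other lines are dominated. Here the surviving (envelope) indices are i = 4, i = 3, i = 2, i = 1, i = 0.
Intersections between consecutive envelope lines give the roots: for adjacent envelope indices i < j the intersection is x = (a_i − a_j) / (j − i). Reading off the sorted break points: {-7, -1, 4, 8}.
Verification: at each break x_0, at least two indices attain the minimum of min_i(a_i + i · x_0).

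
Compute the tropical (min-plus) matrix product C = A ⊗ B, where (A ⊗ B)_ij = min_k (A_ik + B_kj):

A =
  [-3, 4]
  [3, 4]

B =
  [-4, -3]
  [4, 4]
A ⊗ B =
  [-7, -6]
  [-1, 0]

Apply the min-plus product entry-by-entry:
  C[0][0] = min over k of (A[0][0] + B[0][0] = -3 + -4 = -7, A[0][1] + B[1][0] = 4 + 4 = 8) = -7 (attained at k = 0)
  C[0][1] = min over k of (A[0][0] + B[0][1] = -3 + -3 = -6, A[0][1] + B[1][1] = 4 + 4 = 8) = -6 (attained at k = 0)
  C[1][0] = min over k of (A[1][0] + B[0][0] = 3 + -4 = -1, A[1][1] + B[1][0] = 4 + 4 = 8) = -1 (attained at k = 0)
  C[1][1] = min over k of (A[1][0] + B[0][1] = 3 + -3 = 0, A[1][1] + B[1][1] = 4 + 4 = 8) = 0 (attained at k = 0)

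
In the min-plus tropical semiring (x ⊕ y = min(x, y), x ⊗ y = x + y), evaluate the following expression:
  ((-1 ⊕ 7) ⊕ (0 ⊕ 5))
((-1 ⊕ 7) ⊕ (0 ⊕ 5)) = -1

Expand innermost to outermost. Recall ⊕ takes the minimum of its arguments and ⊗ takes their sum. Working out the expression ((-1 ⊕ 7) ⊕ (0 ⊕ 5)) gives -1.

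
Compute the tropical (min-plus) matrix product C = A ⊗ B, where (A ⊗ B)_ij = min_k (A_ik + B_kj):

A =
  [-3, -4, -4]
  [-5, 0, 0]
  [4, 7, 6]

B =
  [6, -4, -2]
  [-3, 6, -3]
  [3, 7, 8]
A ⊗ B =
  [-7, -7, -7]
  [-3, -9, -7]
  [4, 0, 2]

Apply the min-plus product entry-by-entry:
  C[0][0] = min over k of (A[0][0] + B[0][0] = -3 + 6 = 3, A[0][1] + B[1][0] = -4 + -3 = -7, A[0][2] + B[2][0] = -4 + 3 = -1) = -7 (attained at k = 1)
  C[0][1] = min over k of (A[0][0] + B[0][1] = -3 + -4 = -7, A[0][1] + B[1][1] = -4 + 6 = 2, A[0][2] + B[2][1] = -4 + 7 = 3) = -7 (attained at k = 0)
  C[0][2] = min over k of (A[0][0] + B[0][2] = -3 + -2 = -5, A[0][1] + B[1][2] = -4 + -3 = -7, A[0][2] + B[2][2] = -4 + 8 = 4) = -7 (attained at k = 1)
  C[1][0] = min over k of (A[1][0] + B[0][0] = -5 + 6 = 1, A[1][1] + B[1][0] = 0 + -3 = -3, A[1][2] + B[2][0] = 0 + 3 = 3) = -3 (attained at k = 1)
  C[1][1] = min over k of (A[1][0] + B[0][1] = -5 + -4 = -9, A[1][1] + B[1][1] = 0 + 6 = 6, A[1][2] + B[2][1] = 0 + 7 = 7) = -9 (attained at k = 0)
  C[1][2] = min over k of (A[1][0] + B[0][2] = -5 + -2 = -7, A[1][1] + B[1][2] = 0 + -3 = -3, A[1][2] + B[2][2] = 0 + 8 = 8) = -7 (attained at k = 0)
  C[2][0] = min over k of (A[2][0] + B[0][0] = 4 + 6 = 10, A[2][1] + B[1][0] = 7 + -3 = 4, A[2][2] + B[2][0] = 6 + 3 = 9) = 4 (attained at k = 1)
  C[2][1] = min over k of (A[2][0] + B[0][1] = 4 + -4 = 0, A[2][1] + B[1][1] = 7 + 6 = 13, A[2][2] + B[2][1] = 6 + 7 = 13) = 0 (attained at k = 0)
  C[2][2] = min over k of (A[2][0] + B[0][2] = 4 + -2 = 2, A[2][1] + B[1][2] = 7 + -3 = 4, A[2][2] + B[2][2] = 6 + 8 = 14) = 2 (attained at k = 0)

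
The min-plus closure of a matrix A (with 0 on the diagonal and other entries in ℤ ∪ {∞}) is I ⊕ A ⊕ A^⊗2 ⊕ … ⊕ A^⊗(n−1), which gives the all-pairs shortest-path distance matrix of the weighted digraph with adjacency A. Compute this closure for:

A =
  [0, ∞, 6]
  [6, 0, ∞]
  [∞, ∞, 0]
Closure =
  [0, ∞, 6]
  [6, 0, 12]
  [∞, ∞, 0]

This is the Floyd-Warshall all-pairs shortest-path computation. For each intermediate vertex k = 0, 1, …, 2, update dist[i][j] ← min(dist[i][j], dist[i][k] + dist[k][j]). The final matrix gives, for each (i, j), the minimum total weight of any directed path from i to j (possibly empty when i = j).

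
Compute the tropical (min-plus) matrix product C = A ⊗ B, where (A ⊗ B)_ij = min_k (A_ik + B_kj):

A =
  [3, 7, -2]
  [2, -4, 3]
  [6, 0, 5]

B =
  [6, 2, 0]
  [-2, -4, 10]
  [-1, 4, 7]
A ⊗ B =
  [-3, 2, 3]
  [-6, -8, 2]
  [-2, -4, 6]

Apply the min-plus product entry-by-entry:
  C[0][0] = min over k of (A[0][0] + B[0][0] = 3 + 6 = 9, A[0][1] + B[1][0] = 7 + -2 = 5, A[0][2] + B[2][0] = -2 + -1 = -3) = -3 (attained at k = 2)
  C[0][1] = min over k of (A[0][0] + B[0][1] = 3 + 2 = 5, A[0][1] + B[1][1] = 7 + -4 = 3, A[0][2] + B[2][1] = -2 + 4 = 2) = 2 (attained at k = 2)
  C[0][2] = min over k of (A[0][0] + B[0][2] = 3 + 0 = 3, A[0][1] + B[1][2] = 7 + 10 = 17, A[0][2] + B[2][2] = -2 + 7 = 5) = 3 (attained at k = 0)
  C[1][0] = min over k of (A[1][0] + B[0][0] = 2 + 6 = 8, A[1][1] + B[1][0] = -4 + -2 = -6, A[1][2] + B[2][0] = 3 + -1 = 2) = -6 (attained at k = 1)
  C[1][1] = min over k of (A[1][0] + B[0][1] = 2 + 2 = 4, A[1][1] + B[1][1] = -4 + -4 = -8, A[1][2] + B[2][1] = 3 + 4 = 7) = -8 (attained at k = 1)
  C[1][2] = min over k of (A[1][0] + B[0][2] = 2 + 0 = 2, A[1][1] + B[1][2] = -4 + 10 = 6, A[1][2] + B[2][2] = 3 + 7 = 10) = 2 (attained at k = 0)
  C[2][0] = min over k of (A[2][0] + B[0][0] = 6 + 6 = 12, A[2][1] + B[1][0] = 0 + -2 = -2, A[2][2] + B[2][0] = 5 + -1 = 4) = -2 (attained at k = 1)
  C[2][1] = min over k of (A[2][0] + B[0][1] = 6 + 2 = 8, A[2][1] + B[1][1] = 0 + -4 = -4, A[2][2] + B[2][1] = 5 + 4 = 9) = -4 (attained at k = 1)
  C[2][2] = min over k of (A[2][0] + B[0][2] = 6 + 0 = 6, A[2][1] + B[1][2] = 0 + 10 = 10, A[2][2] + B[2][2] = 5 + 7 = 12) = 6 (attained at k = 0)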